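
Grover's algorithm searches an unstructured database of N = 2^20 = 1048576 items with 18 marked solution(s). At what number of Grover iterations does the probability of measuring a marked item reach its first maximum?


After j Grover iterations the success probability is P(j) = sin^2((2j+1)*theta), where sin(theta) = sqrt(k/N).
N = 2^20 = 1048576, k = 18
sin(theta) = sqrt(k/N) = 0.004143203796
theta = arcsin(sqrt(k/N)) = 0.00414321565 rad
P(j) reaches its first maximum when (2j+1)*theta is as close as possible to pi/2, i.e. j = round(pi/(4*theta) - 1/2).
pi/(4*theta) - 1/2 = 189.0625
(For comparison, the common estimate pi/4 * sqrt(N/k) = 189.5630; the exact maximiser is used here.)
Optimal iterations = 189

189


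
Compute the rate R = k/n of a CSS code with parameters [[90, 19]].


Code rate R = k/n
= 19/90
= 0.2111

0.2111


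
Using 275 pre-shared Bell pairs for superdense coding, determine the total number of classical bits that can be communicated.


Superdense coding allows 2 classical bits per shared entangled pair.
275 pair(s) -> 2 * 275 = 550 classical bits

550


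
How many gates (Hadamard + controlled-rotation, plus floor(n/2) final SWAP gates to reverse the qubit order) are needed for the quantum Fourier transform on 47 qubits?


Hadamard gates: 47
Controlled rotations: n*(n-1)/2 = 47*46/2 = 1081
SWAP gates: floor(n/2) = floor(47/2) = 23
Total = 47 + 1081 + 23
= 1151

1151


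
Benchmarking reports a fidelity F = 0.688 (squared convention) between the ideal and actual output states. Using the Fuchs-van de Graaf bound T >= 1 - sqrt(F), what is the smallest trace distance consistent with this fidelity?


Fuchs-van de Graaf (squared-fidelity convention): 1 - sqrt(F) <= T <= sqrt(1 - F).
Lower bound: T >= 1 - sqrt(F)
sqrt(F) = sqrt(0.688) = 0.8295
T >= 1 - 0.8295
T >= 0.1705

0.1705


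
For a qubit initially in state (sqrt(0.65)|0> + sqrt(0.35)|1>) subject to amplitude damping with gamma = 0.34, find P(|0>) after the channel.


For amplitude damping with parameter gamma on state sqrt(a)|0> + sqrt(b)|1>:
alpha^2 = 0.65, beta^2 = 0.35
P(|0>) = alpha^2 + gamma * beta^2
= 0.65 + 0.34 * 0.35
= 0.65 + 0.1190
= 0.7690

0.7690


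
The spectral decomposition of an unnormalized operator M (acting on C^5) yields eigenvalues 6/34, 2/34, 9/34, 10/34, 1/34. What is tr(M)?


tr(M) = sum of eigenvalues
= 6/34 + 2/34 + 9/34 + 10/34 + 1/34
= 28/34
= 0.8235

0.8235


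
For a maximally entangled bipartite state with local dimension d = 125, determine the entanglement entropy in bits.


For a maximally entangled state in d x d:
S = log2(d) = log2(125)
= 6.9658

6.9658


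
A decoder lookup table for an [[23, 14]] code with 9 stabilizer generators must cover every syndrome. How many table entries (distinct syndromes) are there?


Each stabilizer generator gives a binary (+1 or -1) measurement outcome.
With 9 independent generators:
Total syndromes = 2^9
= 512

512


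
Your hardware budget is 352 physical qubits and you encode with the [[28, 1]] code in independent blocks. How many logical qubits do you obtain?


Each code block uses 28 physical qubits for 1 logical qubit(s).
Number of complete blocks = floor(352 / 28) = 12
Logical qubits = 12 * 1
= 12

12


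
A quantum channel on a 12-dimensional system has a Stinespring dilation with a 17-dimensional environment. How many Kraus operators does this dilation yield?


Tracing out the environment in an orthonormal basis {|i>_E} gives Kraus operators K_i = <i|_E U |0>_E.
Number of Kraus operators = dim(H_env) = d_env
= 17

17


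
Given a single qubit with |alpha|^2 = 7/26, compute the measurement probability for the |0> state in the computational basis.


|alpha|^2 = 7/26 = 0.2692
|beta|^2 = 1 - 7/26 = 19/26 = 0.7308
P(|0>) = |alpha|^2 = 0.2692

0.2692


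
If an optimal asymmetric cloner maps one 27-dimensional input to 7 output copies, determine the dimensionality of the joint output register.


Output space = H^(tensor 7) where dim(H) = 27
dim = 27^7
= 729 (after 2 factors)
= 19683 (after 3 factors)
= 531441 (after 4 factors)
= 14348907 (after 5 factors)
= 387420489 (after 6 factors)
= 10460353203 (after 7 factors)
= 10460353203

10460353203


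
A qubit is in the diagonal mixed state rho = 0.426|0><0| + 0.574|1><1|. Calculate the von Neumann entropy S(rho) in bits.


S = -p*log2(p) - (1-p)*log2(1-p)
p = 0.4260, 1-p = 0.5740
= -0.4260 * log2(0.4260) - 0.5740 * log2(0.5740)
= -(-0.5244) - (-0.4597)
= 0.9841

0.9841


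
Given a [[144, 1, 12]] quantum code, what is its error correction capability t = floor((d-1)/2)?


Code parameters: [[144, 1, 12]], distance d = 12.
Number of correctable errors = floor((d-1)/2)
= floor((12 - 1)/2)
= floor(11/2)
= 5

5


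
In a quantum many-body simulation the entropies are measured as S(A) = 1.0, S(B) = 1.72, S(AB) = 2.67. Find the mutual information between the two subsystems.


I(A:B) = S(A) + S(B) - S(AB)
= 1.0 + 1.72 - 2.67
= 0.0500

0.0500


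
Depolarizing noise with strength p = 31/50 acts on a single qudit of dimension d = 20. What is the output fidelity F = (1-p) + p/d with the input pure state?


F = (1-p) + p/d
= (1 - 0.6200) + 0.6200/20
= 0.3800 + 0.0310
= 0.4110

0.4110


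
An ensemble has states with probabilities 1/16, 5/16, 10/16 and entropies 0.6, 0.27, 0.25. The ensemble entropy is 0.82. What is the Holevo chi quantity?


chi = S(rho) - sum_i p_i * S(rho_i)
Weighted entropy = 1/16 * 0.6 + 5/16 * 0.27 + 10/16 * 0.25
= 0.2781
chi = 0.82 - 0.2781
= 0.5419

0.5419


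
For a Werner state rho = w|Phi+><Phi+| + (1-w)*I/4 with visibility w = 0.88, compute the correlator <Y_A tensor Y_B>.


|Phi+> = (|00> + |11>)/sqrt(2)
For the pure Bell state, <Y_A Y_B> = -1 (Bell-state Pauli correlator).
The maximally-mixed part I/4 has tr(I/4 * P tensor P) = 0 for any traceless Pauli P.
So <Y_A Y_B>_rho = w * (-1) + (1 - w) * 0
= 0.88 * (-1)
= -0.8800

-0.8800


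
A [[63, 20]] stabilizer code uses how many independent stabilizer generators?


For an [[n,k]] stabilizer code:
Number of stabilizer generators = n - k
= 63 - 20
= 43

43


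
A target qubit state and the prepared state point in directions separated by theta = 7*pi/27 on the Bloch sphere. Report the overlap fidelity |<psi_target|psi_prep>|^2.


For states separated by angle theta on Bloch sphere:
F = cos^2(theta/2)
theta = 7*pi/27 = 0.8145
theta/2 = 0.4072
cos(theta/2) = 0.9182
F = 0.8431

0.8431


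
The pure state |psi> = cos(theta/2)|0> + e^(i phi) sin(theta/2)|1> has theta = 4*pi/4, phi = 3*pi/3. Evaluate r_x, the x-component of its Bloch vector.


theta = 3.1416, phi = 3.1416
r_x = sin(theta)*cos(phi) = 0.0000 * -1.0000
r_x = 0.0000

0.0000


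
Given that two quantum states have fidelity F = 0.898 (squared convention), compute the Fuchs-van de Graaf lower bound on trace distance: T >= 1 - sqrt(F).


Fuchs-van de Graaf (squared-fidelity convention): 1 - sqrt(F) <= T <= sqrt(1 - F).
Lower bound: T >= 1 - sqrt(F)
sqrt(F) = sqrt(0.898) = 0.9476
T >= 1 - 0.9476
T >= 0.0524

0.0524


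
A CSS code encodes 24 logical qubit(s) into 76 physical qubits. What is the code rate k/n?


Code rate R = k/n
= 24/76
= 0.3158

0.3158


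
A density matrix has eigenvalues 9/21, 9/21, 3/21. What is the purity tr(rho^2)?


tr(rho^2) = sum of eigenvalues squared
= (9/21)^2 + (9/21)^2 + (3/21)^2
= (81 + 81 + 9) / 441
= 171/441
= 0.3878

0.3878


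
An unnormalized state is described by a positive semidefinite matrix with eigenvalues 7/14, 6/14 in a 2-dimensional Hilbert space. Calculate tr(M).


tr(M) = sum of eigenvalues
= 7/14 + 6/14
= 13/14
= 0.9286

0.9286


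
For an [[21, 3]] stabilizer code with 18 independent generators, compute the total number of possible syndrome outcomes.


Each stabilizer generator gives a binary (+1 or -1) measurement outcome.
With 18 independent generators:
Total syndromes = 2^18
= 262144

262144


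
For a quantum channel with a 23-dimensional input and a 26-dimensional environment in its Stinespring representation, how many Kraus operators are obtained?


Tracing out the environment in an orthonormal basis {|i>_E} gives Kraus operators K_i = <i|_E U |0>_E.
Number of Kraus operators = dim(H_env) = d_env
= 26

26


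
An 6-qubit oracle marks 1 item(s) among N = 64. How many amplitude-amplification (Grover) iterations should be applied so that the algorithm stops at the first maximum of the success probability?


After j Grover iterations the success probability is P(j) = sin^2((2j+1)*theta), where sin(theta) = sqrt(k/N).
N = 2^6 = 64, k = 1
sin(theta) = sqrt(k/N) = 0.125
theta = arcsin(sqrt(k/N)) = 0.1253278312 rad
P(j) reaches its first maximum when (2j+1)*theta is as close as possible to pi/2, i.e. j = round(pi/(4*theta) - 1/2).
pi/(4*theta) - 1/2 = 5.7667
(For comparison, the common estimate pi/4 * sqrt(N/k) = 6.2832; the exact maximiser is used here.)
Optimal iterations = 6

6


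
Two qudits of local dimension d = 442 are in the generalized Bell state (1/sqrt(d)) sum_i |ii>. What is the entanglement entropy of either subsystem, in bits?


For a maximally entangled state in d x d:
S = log2(d) = log2(442)
= 8.7879

8.7879


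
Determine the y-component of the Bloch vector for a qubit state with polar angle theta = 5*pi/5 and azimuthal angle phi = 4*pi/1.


theta = 3.1416, phi = 12.5664
r_y = sin(theta)*sin(phi) = 0.0000 * 0.0000
r_y = 0.0000

0.0000


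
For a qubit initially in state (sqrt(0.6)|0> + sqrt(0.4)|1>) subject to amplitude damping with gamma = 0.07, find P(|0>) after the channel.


For amplitude damping with parameter gamma on state sqrt(a)|0> + sqrt(b)|1>:
alpha^2 = 0.6, beta^2 = 0.4
P(|0>) = alpha^2 + gamma * beta^2
= 0.6 + 0.07 * 0.4
= 0.6 + 0.0280
= 0.6280

0.6280


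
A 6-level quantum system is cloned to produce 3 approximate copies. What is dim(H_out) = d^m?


Output space = H^(tensor 3) where dim(H) = 6
dim = 6^3
= 36 (after 2 factors)
= 216 (after 3 factors)
= 216

216


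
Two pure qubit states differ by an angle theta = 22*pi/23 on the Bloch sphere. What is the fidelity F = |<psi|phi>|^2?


For states separated by angle theta on Bloch sphere:
F = cos^2(theta/2)
theta = 22*pi/23 = 3.0050
theta/2 = 1.5025
cos(theta/2) = 0.0682
F = 0.0047

0.0047


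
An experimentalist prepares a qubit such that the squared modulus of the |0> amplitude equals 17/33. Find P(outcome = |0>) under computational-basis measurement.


|alpha|^2 = 17/33 = 0.5152
|beta|^2 = 1 - 17/33 = 16/33 = 0.4848
P(|0>) = |alpha|^2 = 0.5152

0.5152


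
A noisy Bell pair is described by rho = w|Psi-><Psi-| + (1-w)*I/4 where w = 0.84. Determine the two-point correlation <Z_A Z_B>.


|Psi-> = (|01> - |10>)/sqrt(2)
For the pure Bell state, <Z_A Z_B> = -1 (Bell-state Pauli correlator).
The maximally-mixed part I/4 has tr(I/4 * P tensor P) = 0 for any traceless Pauli P.
So <Z_A Z_B>_rho = w * (-1) + (1 - w) * 0
= 0.84 * (-1)
= -0.8400

-0.8400


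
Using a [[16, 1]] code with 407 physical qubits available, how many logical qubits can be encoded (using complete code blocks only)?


Each code block uses 16 physical qubits for 1 logical qubit(s).
Number of complete blocks = floor(407 / 16) = 25
Logical qubits = 25 * 1
= 25

25


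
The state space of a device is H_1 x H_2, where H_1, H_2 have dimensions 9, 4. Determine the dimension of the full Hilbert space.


dim(H_1 x H_2) = 9 * 4
= 36

36


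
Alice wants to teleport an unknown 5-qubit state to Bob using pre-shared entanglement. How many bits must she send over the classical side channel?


Quantum teleportation requires 2 classical bits per qubit teleported.
5 qubit(s) -> 2 * 5 = 10 classical bits

10


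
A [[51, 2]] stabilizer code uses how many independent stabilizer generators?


For an [[n,k]] stabilizer code:
Number of stabilizer generators = n - k
= 51 - 2
= 49

49


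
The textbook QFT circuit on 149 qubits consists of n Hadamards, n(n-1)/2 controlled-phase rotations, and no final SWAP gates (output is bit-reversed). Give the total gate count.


Hadamard gates: 149
Controlled rotations: n*(n-1)/2 = 149*148/2 = 11026
SWAP gates: 0 (omitted)
Total = 149 + 11026
= 11175

11175


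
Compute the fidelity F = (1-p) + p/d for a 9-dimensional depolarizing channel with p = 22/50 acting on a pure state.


F = (1-p) + p/d
= (1 - 0.4400) + 0.4400/9
= 0.5600 + 0.0489
= 0.6089

0.6089


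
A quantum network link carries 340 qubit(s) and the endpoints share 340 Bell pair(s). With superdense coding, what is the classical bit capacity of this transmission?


Superdense coding allows 2 classical bits per shared entangled pair.
340 pair(s) -> 2 * 340 = 680 classical bits

680


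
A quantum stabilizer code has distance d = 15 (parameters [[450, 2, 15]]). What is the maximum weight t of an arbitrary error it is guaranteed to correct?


Code parameters: [[450, 2, 15]], distance d = 15.
Number of correctable errors = floor((d-1)/2)
= floor((15 - 1)/2)
= floor(14/2)
= 7

7


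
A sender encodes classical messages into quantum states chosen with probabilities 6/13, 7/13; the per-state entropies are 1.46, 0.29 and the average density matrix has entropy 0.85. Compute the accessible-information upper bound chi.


chi = S(rho) - sum_i p_i * S(rho_i)
Weighted entropy = 6/13 * 1.46 + 7/13 * 0.29
= 0.8300
chi = 0.85 - 0.8300
= 0.0200

0.0200


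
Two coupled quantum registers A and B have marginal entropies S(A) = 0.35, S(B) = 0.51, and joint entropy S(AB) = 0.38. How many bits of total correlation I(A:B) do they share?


I(A:B) = S(A) + S(B) - S(AB)
= 0.35 + 0.51 - 0.38
= 0.4800

0.4800


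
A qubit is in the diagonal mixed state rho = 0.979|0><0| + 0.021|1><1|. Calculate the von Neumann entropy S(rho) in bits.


S = -p*log2(p) - (1-p)*log2(1-p)
p = 0.9790, 1-p = 0.0210
= -0.9790 * log2(0.9790) - 0.0210 * log2(0.0210)
= -(-0.0300) - (-0.1170)
= 0.1470

0.1470


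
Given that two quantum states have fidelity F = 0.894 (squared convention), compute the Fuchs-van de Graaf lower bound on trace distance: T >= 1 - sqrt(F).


Fuchs-van de Graaf (squared-fidelity convention): 1 - sqrt(F) <= T <= sqrt(1 - F).
Lower bound: T >= 1 - sqrt(F)
sqrt(F) = sqrt(0.894) = 0.9455
T >= 1 - 0.9455
T >= 0.0545

0.0545


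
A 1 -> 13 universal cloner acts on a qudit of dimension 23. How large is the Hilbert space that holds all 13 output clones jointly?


Output space = H^(tensor 13) where dim(H) = 23
dim = 23^13
= 529 (after 2 factors)
= 12167 (after 3 factors)
= 279841 (after 4 factors)
= 6436343 (after 5 factors)
= 148035889 (after 6 factors)
= 3404825447 (after 7 factors)
= 78310985281 (after 8 factors)
= 1801152661463 (after 9 factors)
= 41426511213649 (after 10 factors)
= 952809757913927 (after 11 factors)
= 21914624432020321 (after 12 factors)
= 504036361936467383 (after 13 factors)
= 504036361936467383

504036361936467383


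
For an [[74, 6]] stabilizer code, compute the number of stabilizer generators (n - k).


For an [[n,k]] stabilizer code:
Number of stabilizer generators = n - k
= 74 - 6
= 68

68


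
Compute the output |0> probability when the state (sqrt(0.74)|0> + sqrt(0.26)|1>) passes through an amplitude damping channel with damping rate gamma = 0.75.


For amplitude damping with parameter gamma on state sqrt(a)|0> + sqrt(b)|1>:
alpha^2 = 0.74, beta^2 = 0.26
P(|0>) = alpha^2 + gamma * beta^2
= 0.74 + 0.75 * 0.26
= 0.74 + 0.1950
= 0.9350

0.9350


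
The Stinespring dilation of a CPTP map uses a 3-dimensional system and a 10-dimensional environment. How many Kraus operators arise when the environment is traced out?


Tracing out the environment in an orthonormal basis {|i>_E} gives Kraus operators K_i = <i|_E U |0>_E.
Number of Kraus operators = dim(H_env) = d_env
= 10

10


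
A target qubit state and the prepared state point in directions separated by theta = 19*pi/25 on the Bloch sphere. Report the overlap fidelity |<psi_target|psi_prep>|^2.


For states separated by angle theta on Bloch sphere:
F = cos^2(theta/2)
theta = 19*pi/25 = 2.3876
theta/2 = 1.1938
cos(theta/2) = 0.3681
F = 0.1355

0.1355


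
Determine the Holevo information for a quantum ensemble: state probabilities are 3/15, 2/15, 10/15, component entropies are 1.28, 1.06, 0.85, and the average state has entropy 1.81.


chi = S(rho) - sum_i p_i * S(rho_i)
Weighted entropy = 3/15 * 1.28 + 2/15 * 1.06 + 10/15 * 0.85
= 0.9640
chi = 1.81 - 0.9640
= 0.8460

0.8460


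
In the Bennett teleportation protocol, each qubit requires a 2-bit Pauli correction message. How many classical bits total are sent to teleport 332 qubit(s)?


Quantum teleportation requires 2 classical bits per qubit teleported.
332 qubit(s) -> 2 * 332 = 664 classical bits

664


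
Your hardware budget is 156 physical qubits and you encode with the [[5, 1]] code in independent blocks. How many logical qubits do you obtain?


Each code block uses 5 physical qubits for 1 logical qubit(s).
Number of complete blocks = floor(156 / 5) = 31
Logical qubits = 31 * 1
= 31

31


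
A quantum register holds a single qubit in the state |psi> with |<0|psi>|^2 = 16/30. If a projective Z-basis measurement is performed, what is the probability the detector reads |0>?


|alpha|^2 = 16/30 = 0.5333
|beta|^2 = 1 - 16/30 = 14/30 = 0.4667
P(|0>) = |alpha|^2 = 0.5333

0.5333


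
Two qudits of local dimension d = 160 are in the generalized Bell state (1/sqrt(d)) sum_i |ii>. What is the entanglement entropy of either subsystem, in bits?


For a maximally entangled state in d x d:
S = log2(d) = log2(160)
= 7.3219

7.3219


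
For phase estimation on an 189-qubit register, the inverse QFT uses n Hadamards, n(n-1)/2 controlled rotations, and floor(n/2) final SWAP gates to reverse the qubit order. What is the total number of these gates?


Hadamard gates: 189
Controlled rotations: n*(n-1)/2 = 189*188/2 = 17766
SWAP gates: floor(n/2) = floor(189/2) = 94
Total = 189 + 17766 + 94
= 18049

18049


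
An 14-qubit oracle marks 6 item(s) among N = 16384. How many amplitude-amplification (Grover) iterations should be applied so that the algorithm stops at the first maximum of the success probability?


After j Grover iterations the success probability is P(j) = sin^2((2j+1)*theta), where sin(theta) = sqrt(k/N).
N = 2^14 = 16384, k = 6
sin(theta) = sqrt(k/N) = 0.01913663862
theta = arcsin(sqrt(k/N)) = 0.01913780682 rad
P(j) reaches its first maximum when (2j+1)*theta is as close as possible to pi/2, i.e. j = round(pi/(4*theta) - 1/2).
pi/(4*theta) - 1/2 = 40.5391
(For comparison, the common estimate pi/4 * sqrt(N/k) = 41.0416; the exact maximiser is used here.)
Optimal iterations = 41

41


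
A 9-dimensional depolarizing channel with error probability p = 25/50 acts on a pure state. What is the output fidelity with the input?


F = (1-p) + p/d
= (1 - 0.5000) + 0.5000/9
= 0.5000 + 0.0556
= 0.5556

0.5556


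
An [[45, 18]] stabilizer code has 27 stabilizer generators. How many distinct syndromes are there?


Each stabilizer generator gives a binary (+1 or -1) measurement outcome.
With 27 independent generators:
Total syndromes = 2^27
= 134217728

134217728


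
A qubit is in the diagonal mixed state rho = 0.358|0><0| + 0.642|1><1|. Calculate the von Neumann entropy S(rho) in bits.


S = -p*log2(p) - (1-p)*log2(1-p)
p = 0.3580, 1-p = 0.6420
= -0.3580 * log2(0.3580) - 0.6420 * log2(0.6420)
= -(-0.5305) - (-0.4105)
= 0.9410

0.9410


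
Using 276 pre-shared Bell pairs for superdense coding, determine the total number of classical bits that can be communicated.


Superdense coding allows 2 classical bits per shared entangled pair.
276 pair(s) -> 2 * 276 = 552 classical bits

552


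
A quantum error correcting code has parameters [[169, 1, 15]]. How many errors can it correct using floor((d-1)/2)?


Code parameters: [[169, 1, 15]], distance d = 15.
Number of correctable errors = floor((d-1)/2)
= floor((15 - 1)/2)
= floor(14/2)
= 7

7


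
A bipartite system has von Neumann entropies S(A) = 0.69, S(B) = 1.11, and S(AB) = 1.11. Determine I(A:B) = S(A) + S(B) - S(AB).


I(A:B) = S(A) + S(B) - S(AB)
= 0.69 + 1.11 - 1.11
= 0.6900

0.6900


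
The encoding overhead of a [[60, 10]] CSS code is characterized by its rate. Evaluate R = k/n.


Code rate R = k/n
= 10/60
= 0.1667

0.1667


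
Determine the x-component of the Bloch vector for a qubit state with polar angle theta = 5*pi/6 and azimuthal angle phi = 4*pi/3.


theta = 2.6180, phi = 4.1888
r_x = sin(theta)*cos(phi) = 0.5000 * -0.5000
r_x = -0.2500

-0.2500


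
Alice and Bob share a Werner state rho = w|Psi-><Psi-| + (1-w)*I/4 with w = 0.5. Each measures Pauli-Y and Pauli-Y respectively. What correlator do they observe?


|Psi-> = (|01> - |10>)/sqrt(2)
For the pure Bell state, <Y_A Y_B> = -1 (Bell-state Pauli correlator).
The maximally-mixed part I/4 has tr(I/4 * P tensor P) = 0 for any traceless Pauli P.
So <Y_A Y_B>_rho = w * (-1) + (1 - w) * 0
= 0.5 * (-1)
= -0.5000

-0.5000


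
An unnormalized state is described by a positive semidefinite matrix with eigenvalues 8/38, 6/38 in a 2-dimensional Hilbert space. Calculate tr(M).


tr(M) = sum of eigenvalues
= 8/38 + 6/38
= 14/38
= 0.3684

0.3684


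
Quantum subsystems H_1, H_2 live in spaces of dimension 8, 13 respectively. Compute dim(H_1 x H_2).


dim(H_1 x H_2) = 8 * 13
= 104

104


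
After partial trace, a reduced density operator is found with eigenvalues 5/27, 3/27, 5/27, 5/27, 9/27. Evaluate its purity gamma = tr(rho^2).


tr(rho^2) = sum of eigenvalues squared
= (5/27)^2 + (3/27)^2 + (5/27)^2 + (5/27)^2 + (9/27)^2
= (25 + 9 + 25 + 25 + 81) / 729
= 165/729
= 0.2263

0.2263


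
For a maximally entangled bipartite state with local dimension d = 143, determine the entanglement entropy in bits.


For a maximally entangled state in d x d:
S = log2(d) = log2(143)
= 7.1599

7.1599


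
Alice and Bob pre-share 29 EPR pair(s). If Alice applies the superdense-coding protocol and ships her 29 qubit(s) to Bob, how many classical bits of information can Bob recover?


Superdense coding allows 2 classical bits per shared entangled pair.
29 pair(s) -> 2 * 29 = 58 classical bits

58


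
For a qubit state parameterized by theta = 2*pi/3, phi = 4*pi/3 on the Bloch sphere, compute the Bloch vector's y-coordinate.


theta = 2.0944, phi = 4.1888
r_y = sin(theta)*sin(phi) = 0.8660 * -0.8660
r_y = -0.7500

-0.7500


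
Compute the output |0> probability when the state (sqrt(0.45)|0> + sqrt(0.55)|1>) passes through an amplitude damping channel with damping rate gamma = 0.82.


For amplitude damping with parameter gamma on state sqrt(a)|0> + sqrt(b)|1>:
alpha^2 = 0.45, beta^2 = 0.55
P(|0>) = alpha^2 + gamma * beta^2
= 0.45 + 0.82 * 0.55
= 0.45 + 0.4510
= 0.9010

0.9010


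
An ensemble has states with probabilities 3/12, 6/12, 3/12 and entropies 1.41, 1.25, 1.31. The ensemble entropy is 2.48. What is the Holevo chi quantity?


chi = S(rho) - sum_i p_i * S(rho_i)
Weighted entropy = 3/12 * 1.41 + 6/12 * 1.25 + 3/12 * 1.31
= 1.3050
chi = 2.48 - 1.3050
= 1.1750

1.1750


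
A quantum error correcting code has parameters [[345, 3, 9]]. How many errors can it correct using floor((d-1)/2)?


Code parameters: [[345, 3, 9]], distance d = 9.
Number of correctable errors = floor((d-1)/2)
= floor((9 - 1)/2)
= floor(8/2)
= 4

4


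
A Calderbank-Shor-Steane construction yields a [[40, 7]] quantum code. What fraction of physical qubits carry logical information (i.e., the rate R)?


Code rate R = k/n
= 7/40
= 0.1750

0.1750


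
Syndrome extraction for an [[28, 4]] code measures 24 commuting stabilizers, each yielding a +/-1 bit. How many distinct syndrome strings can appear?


Each stabilizer generator gives a binary (+1 or -1) measurement outcome.
With 24 independent generators:
Total syndromes = 2^24
= 16777216

16777216


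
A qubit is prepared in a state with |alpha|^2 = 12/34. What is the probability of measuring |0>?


|alpha|^2 = 12/34 = 0.3529
|beta|^2 = 1 - 12/34 = 22/34 = 0.6471
P(|0>) = |alpha|^2 = 0.3529

0.3529


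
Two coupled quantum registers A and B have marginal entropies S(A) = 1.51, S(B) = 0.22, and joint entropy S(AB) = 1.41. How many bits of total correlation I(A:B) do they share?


I(A:B) = S(A) + S(B) - S(AB)
= 1.51 + 0.22 - 1.41
= 0.3200

0.3200


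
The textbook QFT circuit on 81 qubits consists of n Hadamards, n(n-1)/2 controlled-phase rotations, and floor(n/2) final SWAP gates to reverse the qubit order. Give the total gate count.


Hadamard gates: 81
Controlled rotations: n*(n-1)/2 = 81*80/2 = 3240
SWAP gates: floor(n/2) = floor(81/2) = 40
Total = 81 + 3240 + 40
= 3361

3361


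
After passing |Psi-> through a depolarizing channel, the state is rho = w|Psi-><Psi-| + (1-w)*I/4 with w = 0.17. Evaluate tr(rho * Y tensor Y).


|Psi-> = (|01> - |10>)/sqrt(2)
For the pure Bell state, <Y_A Y_B> = -1 (Bell-state Pauli correlator).
The maximally-mixed part I/4 has tr(I/4 * P tensor P) = 0 for any traceless Pauli P.
So <Y_A Y_B>_rho = w * (-1) + (1 - w) * 0
= 0.17 * (-1)
= -0.1700

-0.1700


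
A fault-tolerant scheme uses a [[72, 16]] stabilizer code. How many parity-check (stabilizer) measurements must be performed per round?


For an [[n,k]] stabilizer code:
Number of stabilizer generators = n - k
= 72 - 16
= 56

56


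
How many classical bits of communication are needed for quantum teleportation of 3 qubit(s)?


Quantum teleportation requires 2 classical bits per qubit teleported.
3 qubit(s) -> 2 * 3 = 6 classical bits

6


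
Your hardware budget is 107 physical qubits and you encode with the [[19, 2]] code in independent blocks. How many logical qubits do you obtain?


Each code block uses 19 physical qubits for 2 logical qubit(s).
Number of complete blocks = floor(107 / 19) = 5
Logical qubits = 5 * 2
= 10

10


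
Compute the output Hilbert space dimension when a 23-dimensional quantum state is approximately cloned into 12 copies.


Output space = H^(tensor 12) where dim(H) = 23
dim = 23^12
= 529 (after 2 factors)
= 12167 (after 3 factors)
= 279841 (after 4 factors)
= 6436343 (after 5 factors)
= 148035889 (after 6 factors)
= 3404825447 (after 7 factors)
= 78310985281 (after 8 factors)
= 1801152661463 (after 9 factors)
= 41426511213649 (after 10 factors)
= 952809757913927 (after 11 factors)
= 21914624432020321 (after 12 factors)
= 21914624432020321

21914624432020321


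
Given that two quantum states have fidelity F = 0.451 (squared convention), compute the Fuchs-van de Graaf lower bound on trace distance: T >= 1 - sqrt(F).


Fuchs-van de Graaf (squared-fidelity convention): 1 - sqrt(F) <= T <= sqrt(1 - F).
Lower bound: T >= 1 - sqrt(F)
sqrt(F) = sqrt(0.451) = 0.6716
T >= 1 - 0.6716
T >= 0.3284

0.3284


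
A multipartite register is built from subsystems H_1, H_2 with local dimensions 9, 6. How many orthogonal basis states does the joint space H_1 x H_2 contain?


dim(H_1 x H_2) = 9 * 6
= 54

54


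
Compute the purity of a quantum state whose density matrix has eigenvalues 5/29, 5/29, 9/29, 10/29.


tr(rho^2) = sum of eigenvalues squared
= (5/29)^2 + (5/29)^2 + (9/29)^2 + (10/29)^2
= (25 + 25 + 81 + 100) / 841
= 231/841
= 0.2747

0.2747


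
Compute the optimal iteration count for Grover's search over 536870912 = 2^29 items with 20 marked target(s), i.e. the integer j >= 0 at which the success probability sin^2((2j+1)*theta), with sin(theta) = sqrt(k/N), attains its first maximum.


After j Grover iterations the success probability is P(j) = sin^2((2j+1)*theta), where sin(theta) = sqrt(k/N).
N = 2^29 = 536870912, k = 20
sin(theta) = sqrt(k/N) = 0.0001930101111
theta = arcsin(sqrt(k/N)) = 0.0001930101123 rad
P(j) reaches its first maximum when (2j+1)*theta is as close as possible to pi/2, i.e. j = round(pi/(4*theta) - 1/2).
pi/(4*theta) - 1/2 = 4068.7073
(For comparison, the common estimate pi/4 * sqrt(N/k) = 4069.2074; the exact maximiser is used here.)
Optimal iterations = 4069

4069


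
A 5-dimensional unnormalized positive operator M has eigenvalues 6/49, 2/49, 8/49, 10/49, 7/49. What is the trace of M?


tr(M) = sum of eigenvalues
= 6/49 + 2/49 + 8/49 + 10/49 + 7/49
= 33/49
= 0.6735

0.6735


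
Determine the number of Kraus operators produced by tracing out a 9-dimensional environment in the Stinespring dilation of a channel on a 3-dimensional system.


Tracing out the environment in an orthonormal basis {|i>_E} gives Kraus operators K_i = <i|_E U |0>_E.
Number of Kraus operators = dim(H_env) = d_env
= 9

9


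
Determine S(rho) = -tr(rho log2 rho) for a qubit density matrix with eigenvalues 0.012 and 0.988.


S = -p*log2(p) - (1-p)*log2(1-p)
p = 0.0120, 1-p = 0.9880
= -0.0120 * log2(0.0120) - 0.9880 * log2(0.9880)
= -(-0.0766) - (-0.0172)
= 0.0938

0.0938


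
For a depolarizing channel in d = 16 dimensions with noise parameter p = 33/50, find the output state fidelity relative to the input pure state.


F = (1-p) + p/d
= (1 - 0.6600) + 0.6600/16
= 0.3400 + 0.0413
= 0.3812

0.3812


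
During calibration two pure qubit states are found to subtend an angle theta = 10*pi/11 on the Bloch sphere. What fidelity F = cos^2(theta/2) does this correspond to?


For states separated by angle theta on Bloch sphere:
F = cos^2(theta/2)
theta = 10*pi/11 = 2.8560
theta/2 = 1.4280
cos(theta/2) = 0.1423
F = 0.0203

0.0203


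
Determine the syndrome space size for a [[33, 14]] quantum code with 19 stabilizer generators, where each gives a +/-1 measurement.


Each stabilizer generator gives a binary (+1 or -1) measurement outcome.
With 19 independent generators:
Total syndromes = 2^19
= 524288

524288


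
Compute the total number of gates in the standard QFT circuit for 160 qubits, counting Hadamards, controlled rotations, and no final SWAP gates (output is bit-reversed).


Hadamard gates: 160
Controlled rotations: n*(n-1)/2 = 160*159/2 = 12720
SWAP gates: 0 (omitted)
Total = 160 + 12720
= 12880

12880


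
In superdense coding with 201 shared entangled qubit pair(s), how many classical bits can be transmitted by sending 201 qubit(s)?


Superdense coding allows 2 classical bits per shared entangled pair.
201 pair(s) -> 2 * 201 = 402 classical bits

402


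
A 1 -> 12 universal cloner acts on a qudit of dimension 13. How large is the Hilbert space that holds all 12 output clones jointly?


Output space = H^(tensor 12) where dim(H) = 13
dim = 13^12
= 169 (after 2 factors)
= 2197 (after 3 factors)
= 28561 (after 4 factors)
= 371293 (after 5 factors)
= 4826809 (after 6 factors)
= 62748517 (after 7 factors)
= 815730721 (after 8 factors)
= 10604499373 (after 9 factors)
= 137858491849 (after 10 factors)
= 1792160394037 (after 11 factors)
= 23298085122481 (after 12 factors)
= 23298085122481

23298085122481


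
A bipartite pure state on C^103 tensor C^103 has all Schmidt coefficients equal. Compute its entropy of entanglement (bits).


For a maximally entangled state in d x d:
S = log2(d) = log2(103)
= 6.6865

6.6865


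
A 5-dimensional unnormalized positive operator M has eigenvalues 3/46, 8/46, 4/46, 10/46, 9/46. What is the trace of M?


tr(M) = sum of eigenvalues
= 3/46 + 8/46 + 4/46 + 10/46 + 9/46
= 34/46
= 0.7391

0.7391


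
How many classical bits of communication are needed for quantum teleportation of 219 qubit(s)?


Quantum teleportation requires 2 classical bits per qubit teleported.
219 qubit(s) -> 2 * 219 = 438 classical bits

438


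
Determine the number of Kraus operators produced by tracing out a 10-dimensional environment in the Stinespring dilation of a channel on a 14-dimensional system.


Tracing out the environment in an orthonormal basis {|i>_E} gives Kraus operators K_i = <i|_E U |0>_E.
Number of Kraus operators = dim(H_env) = d_env
= 10

10


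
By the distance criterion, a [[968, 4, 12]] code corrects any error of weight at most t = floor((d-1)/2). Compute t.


Code parameters: [[968, 4, 12]], distance d = 12.
Number of correctable errors = floor((d-1)/2)
= floor((12 - 1)/2)
= floor(11/2)
= 5

5


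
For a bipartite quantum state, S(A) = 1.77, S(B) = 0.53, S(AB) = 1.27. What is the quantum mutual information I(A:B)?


I(A:B) = S(A) + S(B) - S(AB)
= 1.77 + 0.53 - 1.27
= 1.0300

1.0300


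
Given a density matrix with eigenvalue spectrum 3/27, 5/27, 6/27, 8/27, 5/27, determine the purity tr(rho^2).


tr(rho^2) = sum of eigenvalues squared
= (3/27)^2 + (5/27)^2 + (6/27)^2 + (8/27)^2 + (5/27)^2
= (9 + 25 + 36 + 64 + 25) / 729
= 159/729
= 0.2181

0.2181


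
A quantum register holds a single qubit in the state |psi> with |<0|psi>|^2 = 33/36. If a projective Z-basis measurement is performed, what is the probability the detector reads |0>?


|alpha|^2 = 33/36 = 0.9167
|beta|^2 = 1 - 33/36 = 3/36 = 0.0833
P(|0>) = |alpha|^2 = 0.9167

0.9167


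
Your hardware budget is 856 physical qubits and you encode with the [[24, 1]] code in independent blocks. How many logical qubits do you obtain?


Each code block uses 24 physical qubits for 1 logical qubit(s).
Number of complete blocks = floor(856 / 24) = 35
Logical qubits = 35 * 1
= 35

35


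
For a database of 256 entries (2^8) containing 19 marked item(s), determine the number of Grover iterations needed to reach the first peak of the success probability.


After j Grover iterations the success probability is P(j) = sin^2((2j+1)*theta), where sin(theta) = sqrt(k/N).
N = 2^8 = 256, k = 19
sin(theta) = sqrt(k/N) = 0.272431184
theta = arcsin(sqrt(k/N)) = 0.2759188888 rad
P(j) reaches its first maximum when (2j+1)*theta is as close as possible to pi/2, i.e. j = round(pi/(4*theta) - 1/2).
pi/(4*theta) - 1/2 = 2.3465
(For comparison, the common estimate pi/4 * sqrt(N/k) = 2.8829; the exact maximiser is used here.)
Optimal iterations = 2

2


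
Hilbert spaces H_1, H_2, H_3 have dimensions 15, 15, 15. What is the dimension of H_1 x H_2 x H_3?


dim(H_1 x H_2 x H_3) = 15 * 15 * 15
= 225 * 15
= 3375

3375


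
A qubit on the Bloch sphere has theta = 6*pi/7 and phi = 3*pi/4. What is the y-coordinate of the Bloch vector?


theta = 2.6928, phi = 2.3562
r_y = sin(theta)*sin(phi) = 0.4339 * 0.7071
r_y = 0.3068

0.3068


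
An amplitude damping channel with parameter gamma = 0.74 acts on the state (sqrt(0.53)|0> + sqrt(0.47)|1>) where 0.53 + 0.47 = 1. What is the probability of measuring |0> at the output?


For amplitude damping with parameter gamma on state sqrt(a)|0> + sqrt(b)|1>:
alpha^2 = 0.53, beta^2 = 0.47
P(|0>) = alpha^2 + gamma * beta^2
= 0.53 + 0.74 * 0.47
= 0.53 + 0.3478
= 0.8778

0.8778


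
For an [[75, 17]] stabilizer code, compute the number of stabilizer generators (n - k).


For an [[n,k]] stabilizer code:
Number of stabilizer generators = n - k
= 75 - 17
= 58

58


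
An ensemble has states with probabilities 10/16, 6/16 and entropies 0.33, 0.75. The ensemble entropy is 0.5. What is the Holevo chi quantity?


chi = S(rho) - sum_i p_i * S(rho_i)
Weighted entropy = 10/16 * 0.33 + 6/16 * 0.75
= 0.4875
chi = 0.5 - 0.4875
= 0.0125

0.0125


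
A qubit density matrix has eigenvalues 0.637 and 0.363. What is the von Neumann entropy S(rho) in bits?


S = -p*log2(p) - (1-p)*log2(1-p)
p = 0.6370, 1-p = 0.3630
= -0.6370 * log2(0.6370) - 0.3630 * log2(0.3630)
= -(-0.4145) - (-0.5307)
= 0.9451

0.9451


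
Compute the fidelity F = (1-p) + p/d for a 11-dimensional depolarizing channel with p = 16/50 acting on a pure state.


F = (1-p) + p/d
= (1 - 0.3200) + 0.3200/11
= 0.6800 + 0.0291
= 0.7091

0.7091


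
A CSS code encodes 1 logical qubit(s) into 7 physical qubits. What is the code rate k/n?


Code rate R = k/n
= 1/7
= 0.1429

0.1429


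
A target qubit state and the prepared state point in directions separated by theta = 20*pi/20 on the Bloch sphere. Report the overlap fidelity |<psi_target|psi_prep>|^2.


For states separated by angle theta on Bloch sphere:
F = cos^2(theta/2)
theta = 20*pi/20 = 3.1416
theta/2 = 1.5708
cos(theta/2) = 0.0000
F = 0.0000

0.0000


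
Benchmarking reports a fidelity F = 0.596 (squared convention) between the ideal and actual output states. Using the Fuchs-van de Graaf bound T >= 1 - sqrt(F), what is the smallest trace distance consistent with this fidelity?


Fuchs-van de Graaf (squared-fidelity convention): 1 - sqrt(F) <= T <= sqrt(1 - F).
Lower bound: T >= 1 - sqrt(F)
sqrt(F) = sqrt(0.596) = 0.7720
T >= 1 - 0.7720
T >= 0.2280

0.2280


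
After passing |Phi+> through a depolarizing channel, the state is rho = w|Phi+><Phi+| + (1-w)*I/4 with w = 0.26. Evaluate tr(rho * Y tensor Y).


|Phi+> = (|00> + |11>)/sqrt(2)
For the pure Bell state, <Y_A Y_B> = -1 (Bell-state Pauli correlator).
The maximally-mixed part I/4 has tr(I/4 * P tensor P) = 0 for any traceless Pauli P.
So <Y_A Y_B>_rho = w * (-1) + (1 - w) * 0
= 0.26 * (-1)
= -0.2600

-0.2600


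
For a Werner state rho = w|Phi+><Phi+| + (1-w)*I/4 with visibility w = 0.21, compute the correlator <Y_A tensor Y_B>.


|Phi+> = (|00> + |11>)/sqrt(2)
For the pure Bell state, <Y_A Y_B> = -1 (Bell-state Pauli correlator).
The maximally-mixed part I/4 has tr(I/4 * P tensor P) = 0 for any traceless Pauli P.
So <Y_A Y_B>_rho = w * (-1) + (1 - w) * 0
= 0.21 * (-1)
= -0.2100

-0.2100


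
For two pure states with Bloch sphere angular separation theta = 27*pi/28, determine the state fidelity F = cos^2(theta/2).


For states separated by angle theta on Bloch sphere:
F = cos^2(theta/2)
theta = 27*pi/28 = 3.0294
theta/2 = 1.5147
cos(theta/2) = 0.0561
F = 0.0031

0.0031


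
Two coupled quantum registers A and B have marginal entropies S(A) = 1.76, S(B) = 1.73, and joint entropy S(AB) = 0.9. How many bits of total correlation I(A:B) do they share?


I(A:B) = S(A) + S(B) - S(AB)
= 1.76 + 1.73 - 0.9
= 2.5900

2.5900


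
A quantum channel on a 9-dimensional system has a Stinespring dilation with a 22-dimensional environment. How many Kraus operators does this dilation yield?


Tracing out the environment in an orthonormal basis {|i>_E} gives Kraus operators K_i = <i|_E U |0>_E.
Number of Kraus operators = dim(H_env) = d_env
= 22

22


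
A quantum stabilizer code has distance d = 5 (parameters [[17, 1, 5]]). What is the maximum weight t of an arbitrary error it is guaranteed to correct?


Code parameters: [[17, 1, 5]], distance d = 5.
Number of correctable errors = floor((d-1)/2)
= floor((5 - 1)/2)
= floor(4/2)
= 2

2


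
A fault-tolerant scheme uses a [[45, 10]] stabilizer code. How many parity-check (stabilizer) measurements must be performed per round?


For an [[n,k]] stabilizer code:
Number of stabilizer generators = n - k
= 45 - 10
= 35

35


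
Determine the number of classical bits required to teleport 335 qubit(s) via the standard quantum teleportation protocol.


Quantum teleportation requires 2 classical bits per qubit teleported.
335 qubit(s) -> 2 * 335 = 670 classical bits

670


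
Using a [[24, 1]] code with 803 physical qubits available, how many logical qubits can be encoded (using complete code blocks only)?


Each code block uses 24 physical qubits for 1 logical qubit(s).
Number of complete blocks = floor(803 / 24) = 33
Logical qubits = 33 * 1
= 33

33


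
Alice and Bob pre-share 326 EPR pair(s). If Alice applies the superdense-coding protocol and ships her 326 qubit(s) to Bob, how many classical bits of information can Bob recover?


Superdense coding allows 2 classical bits per shared entangled pair.
326 pair(s) -> 2 * 326 = 652 classical bits

652


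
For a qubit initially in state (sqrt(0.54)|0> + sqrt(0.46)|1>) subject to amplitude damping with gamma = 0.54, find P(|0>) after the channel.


For amplitude damping with parameter gamma on state sqrt(a)|0> + sqrt(b)|1>:
alpha^2 = 0.54, beta^2 = 0.46
P(|0>) = alpha^2 + gamma * beta^2
= 0.54 + 0.54 * 0.46
= 0.54 + 0.2484
= 0.7884

0.7884


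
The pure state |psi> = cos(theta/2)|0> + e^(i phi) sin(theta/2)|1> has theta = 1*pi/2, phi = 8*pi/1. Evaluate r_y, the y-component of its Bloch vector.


theta = 1.5708, phi = 25.1327
r_y = sin(theta)*sin(phi) = 1.0000 * 0.0000
r_y = 0.0000

0.0000
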